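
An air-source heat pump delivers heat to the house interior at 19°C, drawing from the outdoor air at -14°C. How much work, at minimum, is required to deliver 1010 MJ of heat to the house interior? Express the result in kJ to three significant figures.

In absolute terms T_C = 259.15 K and T_H = 292.15 K, so ΔT = 33.00 K.
The reversible limit is COP_HP = T_H/ΔT = 8.853, so W_min = Q_H/COP = Q_H·ΔT/T_H.
W_min = 1010 × 33.00/292.15 = 114.1 MJ = 114100 kJ.

114000 kJ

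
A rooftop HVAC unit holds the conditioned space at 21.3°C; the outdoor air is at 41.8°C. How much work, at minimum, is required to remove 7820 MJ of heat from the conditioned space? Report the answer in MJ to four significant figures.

544.4 MJ

In absolute terms T_C = 294.45 K and T_H = 314.95 K, so ΔT = 20.50 K.
The reversible limit is COP_R = T_C/ΔT = 14.36, so W_min = Q_C/COP = Q_C·ΔT/T_C.
W_min = 7820 × 20.50/294.45 = 544.4 MJ.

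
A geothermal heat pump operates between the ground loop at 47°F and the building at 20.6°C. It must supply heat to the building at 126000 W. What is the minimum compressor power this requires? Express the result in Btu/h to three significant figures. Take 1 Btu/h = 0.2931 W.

In absolute terms T_C = 281.48 K and T_H = 293.75 K, so ΔT = 12.27 K.
COP_Carnot = T_H/ΔT = 293.75/12.27 = 23.95.
Ẇ_min = Q̇/COP_Carnot = 126000/23.95 = 5262 W = 17950 Btu/h.

18000 Btu/h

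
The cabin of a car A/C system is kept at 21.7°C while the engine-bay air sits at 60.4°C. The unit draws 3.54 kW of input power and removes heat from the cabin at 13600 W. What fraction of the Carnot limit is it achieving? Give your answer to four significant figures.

Converting, Q̇_C = 13600 W = 13.60 kW, so COP_actual = Q̇_C/Ẇ = 13.60/3.540 = 3.842.
In absolute terms T_C = 294.85 K and T_H = 333.55 K, so ΔT = 38.70 K.
COP_Carnot = T_C/ΔT = 294.85/38.70 = 7.619.
η_II = COP_actual/COP_Carnot = 3.842/7.619 = 0.5042.

0.5042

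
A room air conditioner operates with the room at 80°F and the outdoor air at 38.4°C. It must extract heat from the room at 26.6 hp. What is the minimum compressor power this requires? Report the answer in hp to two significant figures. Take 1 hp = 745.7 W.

In absolute terms T_C = 299.82 K and T_H = 311.55 K, so ΔT = 11.73 K.
COP_Carnot = T_C/ΔT = 299.82/11.73 = 25.55.
Ẇ_min = Q̇/COP_Carnot = 26.60/25.55 = 1.041 hp.

1.0 hp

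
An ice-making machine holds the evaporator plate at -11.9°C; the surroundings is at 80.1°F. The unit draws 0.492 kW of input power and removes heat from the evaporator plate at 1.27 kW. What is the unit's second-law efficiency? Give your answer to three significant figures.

0.382

COP_actual = Q̇_C/Ẇ = 1.270/0.4920 = 2.581.
In absolute terms T_C = 261.25 K and T_H = 299.87 K, so ΔT = 38.62 K.
COP_Carnot = T_C/ΔT = 261.25/38.62 = 6.764.
η_II = COP_actual/COP_Carnot = 2.581/6.764 = 0.3816.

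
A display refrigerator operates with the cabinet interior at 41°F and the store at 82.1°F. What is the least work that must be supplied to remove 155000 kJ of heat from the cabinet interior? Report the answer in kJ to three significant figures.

In absolute terms T_C = 278.15 K and T_H = 300.98 K, so ΔT = 22.83 K.
The reversible limit is COP_R = T_C/ΔT = 12.18, so W_min = Q_C/COP = Q_C·ΔT/T_C.
W_min = 155000 × 22.83/278.15 = 12720 kJ.

12700 kJ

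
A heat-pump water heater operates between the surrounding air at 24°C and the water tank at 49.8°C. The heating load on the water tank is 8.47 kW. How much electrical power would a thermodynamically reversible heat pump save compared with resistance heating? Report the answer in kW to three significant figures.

In absolute terms T_C = 297.15 K and T_H = 322.95 K, so ΔT = 25.80 K.
COP_Carnot = T_H/ΔT = 322.95/25.80 = 12.52.
Resistance heating needs Ẇ_res = Q̇_H = 8.470 kW; the reversible heat pump needs only Ẇ_hp = Q̇_H/COP = 0.6767 kW.
Saving = 8.470 − 0.6767 = 7.793 kW.

7.79 kW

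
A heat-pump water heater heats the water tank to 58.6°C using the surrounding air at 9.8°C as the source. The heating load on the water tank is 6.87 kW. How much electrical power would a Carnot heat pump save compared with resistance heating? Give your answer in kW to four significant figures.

5.859 kW

In absolute terms T_C = 282.95 K and T_H = 331.75 K, so ΔT = 48.80 K.
COP_Carnot = T_H/ΔT = 331.75/48.80 = 6.798.
Resistance heating needs Ẇ_res = Q̇_H = 6.870 kW; the reversible heat pump needs only Ẇ_hp = Q̇_H/COP = 1.011 kW.
Saving = 6.870 − 1.011 = 5.859 kW.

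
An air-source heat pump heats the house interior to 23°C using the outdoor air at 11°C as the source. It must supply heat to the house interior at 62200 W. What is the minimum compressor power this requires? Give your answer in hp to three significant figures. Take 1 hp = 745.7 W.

3.38 hp

In absolute terms T_C = 284.15 K and T_H = 296.15 K, so ΔT = 12.00 K.
COP_Carnot = T_H/ΔT = 296.15/12.00 = 24.68.
Ẇ_min = Q̇/COP_Carnot = 62200/24.68 = 2520 W = 3.380 hp.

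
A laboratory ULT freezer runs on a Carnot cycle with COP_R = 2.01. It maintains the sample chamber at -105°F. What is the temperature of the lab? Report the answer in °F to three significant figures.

71.5 °F

COP_R = T_C/(T_H − T_C) gives T_H − T_C = T_C/COP.
With T_C = 197.04 K, T_H = 197.04 × (1 + 1/2.01) = 295.07 K.
Converting, 295.07 K = 71.45°F.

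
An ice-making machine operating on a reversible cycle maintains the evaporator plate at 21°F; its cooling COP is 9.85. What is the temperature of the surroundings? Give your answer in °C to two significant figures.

21 °C

COP_R = T_C/(T_H − T_C) gives T_H − T_C = T_C/COP.
With T_C = 267.04 K, T_H = 267.04 × (1 + 1/9.85) = 294.15 K.
Converting, 294.15 K = 21.00°C.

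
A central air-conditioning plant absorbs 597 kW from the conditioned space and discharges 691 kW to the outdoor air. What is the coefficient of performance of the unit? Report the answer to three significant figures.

6.35

The first law gives Q̇_H = Q̇_C + Ẇ, so the three rates are Q̇_C = 597.0, Q̇_H = 691.0, Ẇ = 94.00 kW.
COP_R = Q̇_C/Ẇ = 597.0/94.00 = 6.351.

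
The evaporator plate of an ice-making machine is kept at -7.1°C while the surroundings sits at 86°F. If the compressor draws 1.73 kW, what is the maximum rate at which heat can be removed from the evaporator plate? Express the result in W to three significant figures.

12400 W

In absolute terms T_C = 266.05 K and T_H = 303.15 K, so ΔT = 37.10 K.
COP_Carnot = T_C/ΔT = 266.05/37.10 = 7.171.
Q̇_max = COP_Carnot × Ẇ = 7.171 × 1.730 kW = 12.41 kW = 12410 W.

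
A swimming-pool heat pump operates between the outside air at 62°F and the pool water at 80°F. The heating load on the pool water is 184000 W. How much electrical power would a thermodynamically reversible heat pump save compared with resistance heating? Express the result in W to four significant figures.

177900 W

In absolute terms T_C = 289.82 K and T_H = 299.82 K, so ΔT = 10.00 K.
COP_Carnot = T_H/ΔT = 299.82/10.00 = 29.98.
Resistance heating needs Ẇ_res = Q̇_H = 184000 W; the reversible heat pump needs only Ẇ_hp = Q̇_H/COP = 6137 W.
Saving = 184000 − 6137 = 177900 W.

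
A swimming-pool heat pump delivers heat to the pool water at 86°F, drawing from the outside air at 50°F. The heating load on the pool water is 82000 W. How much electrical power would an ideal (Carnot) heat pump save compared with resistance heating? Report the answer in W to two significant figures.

77000 W

In absolute terms T_C = 283.15 K and T_H = 303.15 K, so ΔT = 20.00 K.
COP_Carnot = T_H/ΔT = 303.15/20.00 = 15.16.
Resistance heating needs Ẇ_res = Q̇_H = 82000 W; the reversible heat pump needs only Ẇ_hp = Q̇_H/COP = 5410 W.
Saving = 82000 − 5410 = 76590 W.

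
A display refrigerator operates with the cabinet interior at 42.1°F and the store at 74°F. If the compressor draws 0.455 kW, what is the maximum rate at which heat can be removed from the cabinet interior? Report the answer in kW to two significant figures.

7.2 kW

In absolute terms T_C = 278.76 K and T_H = 296.48 K, so ΔT = 17.72 K.
COP_Carnot = T_C/ΔT = 278.76/17.72 = 15.73.
Q̇_max = COP_Carnot × Ẇ = 15.73 × 0.4550 kW = 7.157 kW.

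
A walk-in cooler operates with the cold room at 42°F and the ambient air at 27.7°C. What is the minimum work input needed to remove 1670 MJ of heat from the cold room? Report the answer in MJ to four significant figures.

132.7 MJ

In absolute terms T_C = 278.71 K and T_H = 300.85 K, so ΔT = 22.14 K.
The reversible limit is COP_R = T_C/ΔT = 12.59, so W_min = Q_C/COP = Q_C·ΔT/T_C.
W_min = 1670 × 22.14/278.71 = 132.7 MJ.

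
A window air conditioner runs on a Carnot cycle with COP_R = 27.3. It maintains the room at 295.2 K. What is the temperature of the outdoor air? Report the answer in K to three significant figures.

306 K

COP_R = T_C/(T_H − T_C) gives T_H − T_C = T_C/COP.
With T_C = 295.20 K, T_H = 295.20 × (1 + 1/27.3) = 306.01 K.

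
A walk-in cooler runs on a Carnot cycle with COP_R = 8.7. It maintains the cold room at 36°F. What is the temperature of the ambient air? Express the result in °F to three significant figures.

93.0 °F

COP_R = T_C/(T_H − T_C) gives T_H − T_C = T_C/COP.
With T_C = 275.37 K, T_H = 275.37 × (1 + 1/8.7) = 307.02 K.
Converting, 307.02 K = 92.97°F.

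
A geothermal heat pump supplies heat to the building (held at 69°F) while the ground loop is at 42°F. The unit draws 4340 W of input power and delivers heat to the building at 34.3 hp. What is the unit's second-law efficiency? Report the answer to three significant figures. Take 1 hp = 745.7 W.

Converting, Q̇_H = 34.30 hp = 25580 W, so COP_actual = Q̇_H/Ẇ = 25580/4340 = 5.893.
In absolute terms T_C = 278.71 K and T_H = 293.71 K, so ΔT = 15.00 K.
COP_Carnot = T_H/ΔT = 293.71/15.00 = 19.58.
η_II = COP_actual/COP_Carnot = 5.893/19.58 = 0.3010.

0.301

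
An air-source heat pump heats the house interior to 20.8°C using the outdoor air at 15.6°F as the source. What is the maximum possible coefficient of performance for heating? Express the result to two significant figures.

In absolute terms T_C = 264.04 K and T_H = 293.95 K, so ΔT = 29.91 K.
For a reversible cycle, COP_Carnot = T_H/ΔT = 293.95/29.91 = 9.827.

9.8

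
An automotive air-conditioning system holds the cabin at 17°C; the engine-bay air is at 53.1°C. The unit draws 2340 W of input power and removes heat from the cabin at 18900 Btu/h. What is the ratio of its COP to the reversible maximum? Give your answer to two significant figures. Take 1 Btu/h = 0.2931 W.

0.29

Converting, Q̇_C = 18900 Btu/h = 5540 W, so COP_actual = Q̇_C/Ẇ = 5540/2340 = 2.367.
In absolute terms T_C = 290.15 K and T_H = 326.25 K, so ΔT = 36.10 K.
COP_Carnot = T_C/ΔT = 290.15/36.10 = 8.037.
η_II = COP_actual/COP_Carnot = 2.367/8.037 = 0.2945.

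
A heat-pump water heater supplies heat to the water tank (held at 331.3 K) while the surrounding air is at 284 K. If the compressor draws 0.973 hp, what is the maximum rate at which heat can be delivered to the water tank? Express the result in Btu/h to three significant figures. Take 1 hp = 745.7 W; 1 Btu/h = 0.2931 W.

17300 Btu/h

The reservoir spacing is ΔT = 331.3 − 284 = 47.30 K.
COP_Carnot = T_H/ΔT = 331.30/47.30 = 7.004.
Q̇_max = COP_Carnot × Ẇ = 7.004 × 0.9730 hp = 6.815 hp = 17340 Btu/h.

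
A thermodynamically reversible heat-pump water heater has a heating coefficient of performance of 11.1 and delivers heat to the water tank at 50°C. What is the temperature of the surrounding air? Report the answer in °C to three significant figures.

20.9 °C

COP_HP = T_H/(T_H − T_C) gives T_H − T_C = T_H/COP.
With T_H = 323.15 K, T_C = 323.15 × (1 − 1/11.1) = 294.04 K.
Converting, 294.04 K = 20.89°C.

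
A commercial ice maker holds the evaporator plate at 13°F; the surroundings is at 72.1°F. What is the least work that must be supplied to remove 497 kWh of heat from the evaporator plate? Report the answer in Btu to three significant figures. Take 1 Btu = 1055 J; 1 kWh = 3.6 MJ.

212000 Btu

In absolute terms T_C = 262.59 K and T_H = 295.43 K, so ΔT = 32.83 K.
The reversible limit is COP_R = T_C/ΔT = 7.998, so W_min = Q_C/COP = Q_C·ΔT/T_C.
W_min = 497.0 × 32.83/262.59 = 62.14 kWh = 212000 Btu.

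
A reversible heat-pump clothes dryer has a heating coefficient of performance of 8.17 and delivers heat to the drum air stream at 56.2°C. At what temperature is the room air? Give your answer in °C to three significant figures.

15.9 °C

COP_HP = T_H/(T_H − T_C) gives T_H − T_C = T_H/COP.
With T_H = 329.35 K, T_C = 329.35 × (1 − 1/8.17) = 289.04 K.
Converting, 289.04 K = 15.89°C.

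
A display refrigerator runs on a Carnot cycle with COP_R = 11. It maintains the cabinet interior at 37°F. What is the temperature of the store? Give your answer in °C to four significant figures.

COP_R = T_C/(T_H − T_C) gives T_H − T_C = T_C/COP.
With T_C = 275.93 K, T_H = 275.93 × (1 + 1/11) = 301.01 K.
Converting, 301.01 K = 27.86°C.

27.86 °C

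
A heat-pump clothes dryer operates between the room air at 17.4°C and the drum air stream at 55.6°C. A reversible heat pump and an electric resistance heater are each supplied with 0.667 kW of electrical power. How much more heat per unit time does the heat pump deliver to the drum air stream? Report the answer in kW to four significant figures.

5.073 kW

In absolute terms T_C = 290.55 K and T_H = 328.75 K, so ΔT = 38.20 K.
COP_Carnot = T_H/ΔT = 328.75/38.20 = 8.606.
The heat pump delivers Q̇_H = COP × Ẇ = 5.740 kW; the resistance heater delivers Ẇ = 0.6670 kW.
Extra = (COP − 1)·Ẇ = 5.073 kW.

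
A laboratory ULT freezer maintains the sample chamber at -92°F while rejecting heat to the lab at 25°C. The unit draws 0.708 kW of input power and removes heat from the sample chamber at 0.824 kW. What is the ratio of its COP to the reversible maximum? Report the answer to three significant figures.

COP_actual = Q̇_C/Ẇ = 0.8240/0.7080 = 1.164.
In absolute terms T_C = 204.26 K and T_H = 298.15 K, so ΔT = 93.89 K.
COP_Carnot = T_C/ΔT = 204.26/93.89 = 2.176.
η_II = COP_actual/COP_Carnot = 1.164/2.176 = 0.5350.

0.535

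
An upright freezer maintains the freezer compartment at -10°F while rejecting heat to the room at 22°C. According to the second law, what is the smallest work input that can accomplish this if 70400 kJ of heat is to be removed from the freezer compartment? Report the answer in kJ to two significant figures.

13000 kJ

In absolute terms T_C = 249.82 K and T_H = 295.15 K, so ΔT = 45.33 K.
The reversible limit is COP_R = T_C/ΔT = 5.511, so W_min = Q_C/COP = Q_C·ΔT/T_C.
W_min = 70400 × 45.33/249.82 = 12780 kJ.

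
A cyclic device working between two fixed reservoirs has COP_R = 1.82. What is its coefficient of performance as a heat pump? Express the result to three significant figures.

2.82

The first law on one cycle gives Q_H = Q_C + W, so Q_H/W = Q_C/W + 1.
COP_HP = COP_R + 1 = 1.82 + 1 = 2.82.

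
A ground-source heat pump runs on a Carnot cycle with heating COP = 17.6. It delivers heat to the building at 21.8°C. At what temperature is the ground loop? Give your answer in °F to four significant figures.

41.07 °F

COP_HP = T_H/(T_H − T_C) gives T_H − T_C = T_H/COP.
With T_H = 294.95 K, T_C = 294.95 × (1 − 1/17.6) = 278.19 K.
Converting, 278.19 K = 41.07°F.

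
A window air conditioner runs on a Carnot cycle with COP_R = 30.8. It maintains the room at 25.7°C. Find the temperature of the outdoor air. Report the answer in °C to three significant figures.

35.4 °C

COP_R = T_C/(T_H − T_C) gives T_H − T_C = T_C/COP.
With T_C = 298.85 K, T_H = 298.85 × (1 + 1/30.8) = 308.55 K.
Converting, 308.55 K = 35.40°C.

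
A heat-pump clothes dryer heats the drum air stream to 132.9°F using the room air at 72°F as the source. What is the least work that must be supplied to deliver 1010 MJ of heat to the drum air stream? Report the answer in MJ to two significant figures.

100 MJ

In absolute terms T_C = 295.37 K and T_H = 329.21 K, so ΔT = 33.83 K.
The reversible limit is COP_HP = T_H/ΔT = 9.730, so W_min = Q_H/COP = Q_H·ΔT/T_H.
W_min = 1010 × 33.83/329.21 = 103.8 MJ.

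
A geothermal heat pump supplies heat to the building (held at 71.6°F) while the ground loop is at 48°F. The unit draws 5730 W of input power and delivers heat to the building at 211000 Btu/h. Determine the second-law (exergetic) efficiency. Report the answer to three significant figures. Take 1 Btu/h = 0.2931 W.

0.479

Converting, Q̇_H = 211000 Btu/h = 61840 W, so COP_actual = Q̇_H/Ẇ = 61840/5730 = 10.79.
In absolute terms T_C = 282.04 K and T_H = 295.15 K, so ΔT = 13.11 K.
COP_Carnot = T_H/ΔT = 295.15/13.11 = 22.51.
η_II = COP_actual/COP_Carnot = 10.79/22.51 = 0.4794.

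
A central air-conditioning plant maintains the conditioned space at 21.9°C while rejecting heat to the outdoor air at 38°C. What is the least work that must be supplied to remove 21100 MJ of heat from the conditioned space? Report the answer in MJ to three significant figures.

In absolute terms T_C = 295.05 K and T_H = 311.15 K, so ΔT = 16.10 K.
The reversible limit is COP_R = T_C/ΔT = 18.33, so W_min = Q_C/COP = Q_C·ΔT/T_C.
W_min = 21100 × 16.10/295.05 = 1151 MJ.

1150 MJ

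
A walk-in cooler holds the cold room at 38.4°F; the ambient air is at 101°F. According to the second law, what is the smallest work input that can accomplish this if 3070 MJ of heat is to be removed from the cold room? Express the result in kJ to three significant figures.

386000 kJ

In absolute terms T_C = 276.71 K and T_H = 311.48 K, so ΔT = 34.78 K.
The reversible limit is COP_R = T_C/ΔT = 7.956, so W_min = Q_C/COP = Q_C·ΔT/T_C.
W_min = 3070 × 34.78/276.71 = 385.9 MJ = 385900 kJ.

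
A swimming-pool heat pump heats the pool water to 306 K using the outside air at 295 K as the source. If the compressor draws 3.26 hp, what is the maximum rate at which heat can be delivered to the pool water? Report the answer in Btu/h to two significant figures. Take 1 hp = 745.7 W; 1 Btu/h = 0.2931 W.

The reservoir spacing is ΔT = 306 − 295 = 11.00 K.
COP_Carnot = T_H/ΔT = 306.00/11.00 = 27.82.
Q̇_max = COP_Carnot × Ẇ = 27.82 × 3.260 hp = 90.69 hp = 230700 Btu/h.

230000 Btu/h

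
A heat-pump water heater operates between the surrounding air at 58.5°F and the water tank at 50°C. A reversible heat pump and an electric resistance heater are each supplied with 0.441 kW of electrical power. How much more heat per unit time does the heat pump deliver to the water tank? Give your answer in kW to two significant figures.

3.6 kW

In absolute terms T_C = 287.87 K and T_H = 323.15 K, so ΔT = 35.28 K.
COP_Carnot = T_H/ΔT = 323.15/35.28 = 9.160.
The heat pump delivers Q̇_H = COP × Ẇ = 4.040 kW; the resistance heater delivers Ẇ = 0.4410 kW.
Extra = (COP − 1)·Ẇ = 3.599 kW.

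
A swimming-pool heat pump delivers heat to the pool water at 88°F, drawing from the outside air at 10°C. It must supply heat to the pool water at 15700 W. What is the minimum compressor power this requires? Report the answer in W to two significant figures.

1100 W

In absolute terms T_C = 283.15 K and T_H = 304.26 K, so ΔT = 21.11 K.
COP_Carnot = T_H/ΔT = 304.26/21.11 = 14.41.
Ẇ_min = Q̇/COP_Carnot = 15700/14.41 = 1089 W.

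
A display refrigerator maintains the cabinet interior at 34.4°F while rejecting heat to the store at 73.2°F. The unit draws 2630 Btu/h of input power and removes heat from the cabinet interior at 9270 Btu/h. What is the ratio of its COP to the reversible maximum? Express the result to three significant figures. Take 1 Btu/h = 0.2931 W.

0.277

COP_actual = Q̇_C/Ẇ = 9270/2630 = 3.525.
In absolute terms T_C = 274.48 K and T_H = 296.04 K, so ΔT = 21.56 K.
COP_Carnot = T_C/ΔT = 274.48/21.56 = 12.73.
η_II = COP_actual/COP_Carnot = 3.525/12.73 = 0.2768.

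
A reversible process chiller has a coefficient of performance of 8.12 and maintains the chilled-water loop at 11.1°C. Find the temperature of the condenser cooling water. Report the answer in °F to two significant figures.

COP_R = T_C/(T_H − T_C) gives T_H − T_C = T_C/COP.
With T_C = 284.25 K, T_H = 284.25 × (1 + 1/8.12) = 319.26 K.
Converting, 319.26 K = 114.99°F.

110 °F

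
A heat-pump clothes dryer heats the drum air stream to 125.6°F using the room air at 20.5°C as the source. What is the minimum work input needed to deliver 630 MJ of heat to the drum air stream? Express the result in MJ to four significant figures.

61.03 MJ

In absolute terms T_C = 293.65 K and T_H = 325.15 K, so ΔT = 31.50 K.
The reversible limit is COP_HP = T_H/ΔT = 10.32, so W_min = Q_H/COP = Q_H·ΔT/T_H.
W_min = 630.0 × 31.50/325.15 = 61.03 MJ.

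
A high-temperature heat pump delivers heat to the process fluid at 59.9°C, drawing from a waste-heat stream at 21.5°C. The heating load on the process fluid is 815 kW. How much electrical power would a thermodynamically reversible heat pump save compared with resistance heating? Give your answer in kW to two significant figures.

In absolute terms T_C = 294.65 K and T_H = 333.05 K, so ΔT = 38.40 K.
COP_Carnot = T_H/ΔT = 333.05/38.40 = 8.673.
Resistance heating needs Ẇ_res = Q̇_H = 815.0 kW; the reversible heat pump needs only Ẇ_hp = Q̇_H/COP = 93.97 kW.
Saving = 815.0 − 93.97 = 721.0 kW.

720 kW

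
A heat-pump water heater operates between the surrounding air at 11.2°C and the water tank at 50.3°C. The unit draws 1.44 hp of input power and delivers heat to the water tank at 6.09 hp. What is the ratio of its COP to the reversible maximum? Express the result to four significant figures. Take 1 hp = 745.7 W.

0.5112

COP_actual = Q̇_H/Ẇ = 6.090/1.440 = 4.229.
In absolute terms T_C = 284.35 K and T_H = 323.45 K, so ΔT = 39.10 K.
COP_Carnot = T_H/ΔT = 323.45/39.10 = 8.272.
η_II = COP_actual/COP_Carnot = 4.229/8.272 = 0.5112.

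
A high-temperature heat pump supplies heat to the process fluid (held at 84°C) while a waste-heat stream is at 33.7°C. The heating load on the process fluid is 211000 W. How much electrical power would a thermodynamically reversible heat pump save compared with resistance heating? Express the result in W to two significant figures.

In absolute terms T_C = 306.85 K and T_H = 357.15 K, so ΔT = 50.30 K.
COP_Carnot = T_H/ΔT = 357.15/50.30 = 7.100.
Resistance heating needs Ẇ_res = Q̇_H = 211000 W; the reversible heat pump needs only Ẇ_hp = Q̇_H/COP = 29720 W.
Saving = 211000 − 29720 = 181300 W.

180000 W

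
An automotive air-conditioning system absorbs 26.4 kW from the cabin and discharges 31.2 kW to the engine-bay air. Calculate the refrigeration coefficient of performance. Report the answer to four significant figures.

The first law gives Q̇_H = Q̇_C + Ẇ, so the three rates are Q̇_C = 26.40, Q̇_H = 31.20, Ẇ = 4.800 kW.
COP_R = Q̇_C/Ẇ = 26.40/4.800 = 5.500.

5.500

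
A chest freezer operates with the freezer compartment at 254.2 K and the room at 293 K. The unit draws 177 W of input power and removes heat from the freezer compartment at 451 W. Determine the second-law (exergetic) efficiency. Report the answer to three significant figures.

COP_actual = Q̇_C/Ẇ = 451.0/177.0 = 2.548.
The reservoir spacing is ΔT = 293 − 254.2 = 38.80 K.
COP_Carnot = T_C/ΔT = 254.20/38.80 = 6.552.
η_II = COP_actual/COP_Carnot = 2.548/6.552 = 0.3889.

0.389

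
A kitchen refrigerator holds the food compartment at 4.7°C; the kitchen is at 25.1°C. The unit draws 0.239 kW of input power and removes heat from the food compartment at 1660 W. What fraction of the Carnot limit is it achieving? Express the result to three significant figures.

Converting, Q̇_C = 1660 W = 1.660 kW, so COP_actual = Q̇_C/Ẇ = 1.660/0.2390 = 6.946.
In absolute terms T_C = 277.85 K and T_H = 298.25 K, so ΔT = 20.40 K.
COP_Carnot = T_C/ΔT = 277.85/20.40 = 13.62.
η_II = COP_actual/COP_Carnot = 6.946/13.62 = 0.5100.

0.510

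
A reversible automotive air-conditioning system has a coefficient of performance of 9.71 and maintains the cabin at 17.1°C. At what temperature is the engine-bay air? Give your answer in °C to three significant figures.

COP_R = T_C/(T_H − T_C) gives T_H − T_C = T_C/COP.
With T_C = 290.25 K, T_H = 290.25 × (1 + 1/9.71) = 320.14 K.
Converting, 320.14 K = 46.99°C.

47.0 °C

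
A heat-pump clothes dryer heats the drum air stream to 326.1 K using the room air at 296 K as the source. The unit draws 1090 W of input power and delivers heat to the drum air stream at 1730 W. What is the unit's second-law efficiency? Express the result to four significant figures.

COP_actual = Q̇_H/Ẇ = 1730/1090 = 1.587.
The reservoir spacing is ΔT = 326.1 − 296 = 30.10 K.
COP_Carnot = T_H/ΔT = 326.10/30.10 = 10.83.
η_II = COP_actual/COP_Carnot = 1.587/10.83 = 0.1465.

0.1465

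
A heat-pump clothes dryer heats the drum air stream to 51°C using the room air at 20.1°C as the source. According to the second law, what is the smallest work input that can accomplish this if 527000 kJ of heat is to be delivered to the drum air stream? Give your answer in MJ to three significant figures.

50.2 MJ

In absolute terms T_C = 293.25 K and T_H = 324.15 K, so ΔT = 30.90 K.
The reversible limit is COP_HP = T_H/ΔT = 10.49, so W_min = Q_H/COP = Q_H·ΔT/T_H.
W_min = 527000 × 30.90/324.15 = 50240 kJ = 50.24 MJ.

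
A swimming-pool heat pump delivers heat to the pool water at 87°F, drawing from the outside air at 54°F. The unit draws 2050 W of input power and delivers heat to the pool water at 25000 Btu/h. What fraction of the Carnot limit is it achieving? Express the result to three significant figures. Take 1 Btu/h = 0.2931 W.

Converting, Q̇_H = 25000 Btu/h = 7328 W, so COP_actual = Q̇_H/Ẇ = 7328/2050 = 3.574.
In absolute terms T_C = 285.37 K and T_H = 303.71 K, so ΔT = 18.33 K.
COP_Carnot = T_H/ΔT = 303.71/18.33 = 16.57.
η_II = COP_actual/COP_Carnot = 3.574/16.57 = 0.2158.

0.216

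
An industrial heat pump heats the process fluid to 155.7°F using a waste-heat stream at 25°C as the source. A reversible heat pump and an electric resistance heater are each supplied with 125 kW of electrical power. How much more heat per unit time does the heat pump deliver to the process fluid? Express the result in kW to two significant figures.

In absolute terms T_C = 298.15 K and T_H = 341.87 K, so ΔT = 43.72 K.
COP_Carnot = T_H/ΔT = 341.87/43.72 = 7.819.
The heat pump delivers Q̇_H = COP × Ẇ = 977.4 kW; the resistance heater delivers Ẇ = 125.0 kW.
Extra = (COP − 1)·Ẇ = 852.4 kW.

850 kW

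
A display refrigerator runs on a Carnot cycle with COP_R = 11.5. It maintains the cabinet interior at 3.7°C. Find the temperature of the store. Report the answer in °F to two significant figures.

82 °F

COP_R = T_C/(T_H − T_C) gives T_H − T_C = T_C/COP.
With T_C = 276.85 K, T_H = 276.85 × (1 + 1/11.5) = 300.92 K.
Converting, 300.92 K = 81.99°F.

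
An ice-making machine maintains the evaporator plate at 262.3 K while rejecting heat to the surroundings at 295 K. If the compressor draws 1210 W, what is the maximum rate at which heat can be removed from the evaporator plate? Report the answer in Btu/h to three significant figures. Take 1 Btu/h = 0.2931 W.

The reservoir spacing is ΔT = 295 − 262.3 = 32.70 K.
COP_Carnot = T_C/ΔT = 262.30/32.70 = 8.021.
Q̇_max = COP_Carnot × Ẇ = 8.021 × 1210 W = 9706 W = 33110 Btu/h.

33100 Btu/h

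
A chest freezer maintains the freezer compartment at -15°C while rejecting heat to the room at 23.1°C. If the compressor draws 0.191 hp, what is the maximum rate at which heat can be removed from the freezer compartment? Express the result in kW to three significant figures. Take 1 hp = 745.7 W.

In absolute terms T_C = 258.15 K and T_H = 296.25 K, so ΔT = 38.10 K.
COP_Carnot = T_C/ΔT = 258.15/38.10 = 6.776.
Q̇_max = COP_Carnot × Ẇ = 6.776 × 0.1910 hp = 1.294 hp = 0.9650 kW.

0.965 kW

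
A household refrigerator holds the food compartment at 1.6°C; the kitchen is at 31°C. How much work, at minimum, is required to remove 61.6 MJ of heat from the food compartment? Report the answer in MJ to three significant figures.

In absolute terms T_C = 274.75 K and T_H = 304.15 K, so ΔT = 29.40 K.
The reversible limit is COP_R = T_C/ΔT = 9.345, so W_min = Q_C/COP = Q_C·ΔT/T_C.
W_min = 61.60 × 29.40/274.75 = 6.592 MJ.

6.59 MJ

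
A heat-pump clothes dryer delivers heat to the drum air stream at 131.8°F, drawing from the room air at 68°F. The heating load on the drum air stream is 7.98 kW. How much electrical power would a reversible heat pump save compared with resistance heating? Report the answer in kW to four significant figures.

7.119 kW

In absolute terms T_C = 293.15 K and T_H = 328.59 K, so ΔT = 35.44 K.
COP_Carnot = T_H/ΔT = 328.59/35.44 = 9.271.
Resistance heating needs Ẇ_res = Q̇_H = 7.980 kW; the reversible heat pump needs only Ẇ_hp = Q̇_H/COP = 0.8608 kW.
Saving = 7.980 − 0.8608 = 7.119 kW.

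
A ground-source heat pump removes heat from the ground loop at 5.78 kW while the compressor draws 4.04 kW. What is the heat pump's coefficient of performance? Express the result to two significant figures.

The first law gives Q̇_H = Q̇_C + Ẇ, so the three rates are Q̇_C = 5.780, Q̇_H = 9.820, Ẇ = 4.040 kW.
COP_HP = Q̇_H/Ẇ = 9.820/4.040 = 2.431.

2.4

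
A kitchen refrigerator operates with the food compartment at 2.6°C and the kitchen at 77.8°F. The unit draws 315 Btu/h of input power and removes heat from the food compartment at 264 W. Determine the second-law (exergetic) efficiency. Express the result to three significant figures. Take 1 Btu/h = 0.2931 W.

0.237

Converting, Q̇_C = 264.0 W = 900.7 Btu/h, so COP_actual = Q̇_C/Ẇ = 900.7/315.0 = 2.859.
In absolute terms T_C = 275.75 K and T_H = 298.59 K, so ΔT = 22.84 K.
COP_Carnot = T_C/ΔT = 275.75/22.84 = 12.07.
η_II = COP_actual/COP_Carnot = 2.859/12.07 = 0.2369.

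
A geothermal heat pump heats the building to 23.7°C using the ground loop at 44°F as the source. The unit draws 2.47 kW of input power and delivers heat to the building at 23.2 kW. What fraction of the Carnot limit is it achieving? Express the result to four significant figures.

COP_actual = Q̇_H/Ẇ = 23.20/2.470 = 9.393.
In absolute terms T_C = 279.82 K and T_H = 296.85 K, so ΔT = 17.03 K.
COP_Carnot = T_H/ΔT = 296.85/17.03 = 17.43.
η_II = COP_actual/COP_Carnot = 9.393/17.43 = 0.5390.

0.5390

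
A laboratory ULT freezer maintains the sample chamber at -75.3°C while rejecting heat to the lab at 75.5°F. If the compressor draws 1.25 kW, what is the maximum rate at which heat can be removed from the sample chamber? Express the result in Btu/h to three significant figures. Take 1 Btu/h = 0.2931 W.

In absolute terms T_C = 197.85 K and T_H = 297.32 K, so ΔT = 99.47 K.
COP_Carnot = T_C/ΔT = 197.85/99.47 = 1.989.
Q̇_max = COP_Carnot × Ẇ = 1.989 × 1.250 kW = 2.486 kW = 8483 Btu/h.

8480 Btu/h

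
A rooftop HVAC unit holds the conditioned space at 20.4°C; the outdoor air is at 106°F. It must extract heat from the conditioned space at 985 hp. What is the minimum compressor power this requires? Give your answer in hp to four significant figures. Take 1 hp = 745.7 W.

In absolute terms T_C = 293.55 K and T_H = 314.26 K, so ΔT = 20.71 K.
COP_Carnot = T_C/ΔT = 293.55/20.71 = 14.17.
Ẇ_min = Q̇/COP_Carnot = 985.0/14.17 = 69.50 hp.

69.50 hp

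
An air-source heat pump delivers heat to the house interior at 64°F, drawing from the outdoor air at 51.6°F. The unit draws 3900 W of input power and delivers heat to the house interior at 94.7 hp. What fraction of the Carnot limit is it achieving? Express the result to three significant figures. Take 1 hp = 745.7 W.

Converting, Q̇_H = 94.70 hp = 70620 W, so COP_actual = Q̇_H/Ẇ = 70620/3900 = 18.11.
In absolute terms T_C = 284.04 K and T_H = 290.93 K, so ΔT = 6.889 K.
COP_Carnot = T_H/ΔT = 290.93/6.889 = 42.23.
η_II = COP_actual/COP_Carnot = 18.11/42.23 = 0.4288.

0.429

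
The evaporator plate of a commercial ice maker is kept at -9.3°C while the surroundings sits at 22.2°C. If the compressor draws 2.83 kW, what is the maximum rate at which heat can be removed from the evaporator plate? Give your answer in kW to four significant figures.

23.70 kW

In absolute terms T_C = 263.85 K and T_H = 295.35 K, so ΔT = 31.50 K.
COP_Carnot = T_C/ΔT = 263.85/31.50 = 8.376.
Q̇_max = COP_Carnot × Ẇ = 8.376 × 2.830 kW = 23.70 kW.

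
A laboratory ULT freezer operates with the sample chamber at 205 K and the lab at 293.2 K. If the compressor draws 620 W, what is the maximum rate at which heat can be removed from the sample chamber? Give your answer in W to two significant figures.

1400 W

The reservoir spacing is ΔT = 293.2 − 205 = 88.20 K.
COP_Carnot = T_C/ΔT = 205.00/88.20 = 2.324.
Q̇_max = COP_Carnot × Ẇ = 2.324 × 620.0 W = 1441 W.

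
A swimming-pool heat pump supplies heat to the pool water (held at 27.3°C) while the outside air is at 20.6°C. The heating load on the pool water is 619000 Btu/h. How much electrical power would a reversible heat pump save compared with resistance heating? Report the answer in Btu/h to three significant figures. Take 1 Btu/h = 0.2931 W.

605000 Btu/h

In absolute terms T_C = 293.75 K and T_H = 300.45 K, so ΔT = 6.700 K.
COP_Carnot = T_H/ΔT = 300.45/6.700 = 44.84.
Resistance heating needs Ẇ_res = Q̇_H = 619000 Btu/h; the reversible heat pump needs only Ẇ_hp = Q̇_H/COP = 13800 Btu/h.
Saving = 619000 − 13800 = 605200 Btu/h.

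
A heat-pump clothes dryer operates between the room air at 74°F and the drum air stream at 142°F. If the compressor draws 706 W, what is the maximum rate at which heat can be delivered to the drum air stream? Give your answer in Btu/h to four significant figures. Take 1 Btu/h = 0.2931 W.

21310 Btu/h

In absolute terms T_C = 296.48 K and T_H = 334.26 K, so ΔT = 37.78 K.
COP_Carnot = T_H/ΔT = 334.26/37.78 = 8.848.
Q̇_max = COP_Carnot × Ẇ = 8.848 × 706.0 W = 6247 W = 21310 Btu/h.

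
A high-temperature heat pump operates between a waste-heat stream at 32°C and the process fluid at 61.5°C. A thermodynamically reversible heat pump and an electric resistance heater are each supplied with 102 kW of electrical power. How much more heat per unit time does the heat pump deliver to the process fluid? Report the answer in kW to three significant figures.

In absolute terms T_C = 305.15 K and T_H = 334.65 K, so ΔT = 29.50 K.
COP_Carnot = T_H/ΔT = 334.65/29.50 = 11.34.
The heat pump delivers Q̇_H = COP × Ẇ = 1157 kW; the resistance heater delivers Ẇ = 102.0 kW.
Extra = (COP − 1)·Ẇ = 1055 kW.

1060 kW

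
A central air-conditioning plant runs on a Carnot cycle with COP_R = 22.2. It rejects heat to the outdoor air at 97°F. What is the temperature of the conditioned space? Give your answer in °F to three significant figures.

73.0 °F

For a Carnot refrigerator COP_R = T_C/(T_H − T_C), so T_C = COP·T_H/(1 + COP).
With T_H = 309.26 K, T_C = 22.2 × 309.26/23.20 = 295.93 K.
Converting, 295.93 K = 73.01°F.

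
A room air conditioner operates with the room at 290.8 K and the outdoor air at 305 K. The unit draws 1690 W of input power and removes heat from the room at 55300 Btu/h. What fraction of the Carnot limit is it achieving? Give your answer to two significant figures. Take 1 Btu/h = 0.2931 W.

Converting, Q̇_C = 55300 Btu/h = 16210 W, so COP_actual = Q̇_C/Ẇ = 16210/1690 = 9.591.
The reservoir spacing is ΔT = 305 − 290.8 = 14.20 K.
COP_Carnot = T_C/ΔT = 290.80/14.20 = 20.48.
η_II = COP_actual/COP_Carnot = 9.591/20.48 = 0.4683.

0.47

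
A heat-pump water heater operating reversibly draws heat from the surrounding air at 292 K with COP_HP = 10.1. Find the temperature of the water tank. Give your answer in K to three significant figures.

324 K

COP_HP = T_H/(T_H − T_C) rearranges to T_H = COP·T_C/(COP − 1).
With T_C = 292.00 K, T_H = 10.1 × 292.00/9.100 = 324.09 K.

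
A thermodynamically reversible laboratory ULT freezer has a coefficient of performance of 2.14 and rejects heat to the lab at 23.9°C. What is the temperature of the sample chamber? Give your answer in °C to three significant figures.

For a Carnot refrigerator COP_R = T_C/(T_H − T_C), so T_C = COP·T_H/(1 + COP).
With T_H = 297.05 K, T_C = 2.14 × 297.05/3.140 = 202.45 K.
Converting, 202.45 K = -70.70°C.

-70.7 °C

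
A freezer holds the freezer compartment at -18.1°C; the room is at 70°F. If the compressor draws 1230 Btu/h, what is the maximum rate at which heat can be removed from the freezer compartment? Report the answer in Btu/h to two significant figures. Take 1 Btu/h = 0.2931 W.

8000 Btu/h

In absolute terms T_C = 255.05 K and T_H = 294.26 K, so ΔT = 39.21 K.
COP_Carnot = T_C/ΔT = 255.05/39.21 = 6.505.
Q̇_max = COP_Carnot × Ẇ = 6.505 × 1230 Btu/h = 8001 Btu/h.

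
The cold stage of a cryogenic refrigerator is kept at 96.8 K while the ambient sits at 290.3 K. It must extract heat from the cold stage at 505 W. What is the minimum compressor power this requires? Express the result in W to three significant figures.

The reservoir spacing is ΔT = 290.3 − 96.8 = 193.5 K.
COP_Carnot = T_C/ΔT = 96.80/193.5 = 0.5003.
Ẇ_min = Q̇/COP_Carnot = 505.0/0.5003 = 1009 W.

1010 W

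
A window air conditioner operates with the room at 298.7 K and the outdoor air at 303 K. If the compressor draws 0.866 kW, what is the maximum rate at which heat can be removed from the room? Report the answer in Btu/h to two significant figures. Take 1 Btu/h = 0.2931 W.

The reservoir spacing is ΔT = 303 − 298.7 = 4.300 K.
COP_Carnot = T_C/ΔT = 298.70/4.300 = 69.47.
Q̇_max = COP_Carnot × Ẇ = 69.47 × 0.8660 kW = 60.16 kW = 205200 Btu/h.

210000 Btu/h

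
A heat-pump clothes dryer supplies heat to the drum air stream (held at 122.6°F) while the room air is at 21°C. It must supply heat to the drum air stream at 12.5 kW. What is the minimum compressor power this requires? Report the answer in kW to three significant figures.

In absolute terms T_C = 294.15 K and T_H = 323.48 K, so ΔT = 29.33 K.
COP_Carnot = T_H/ΔT = 323.48/29.33 = 11.03.
Ẇ_min = Q̇/COP_Carnot = 12.50/11.03 = 1.133 kW.

1.13 kW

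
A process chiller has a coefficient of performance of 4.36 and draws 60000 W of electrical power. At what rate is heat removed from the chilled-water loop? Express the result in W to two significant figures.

260000 W

Q̇_C = COP × Ẇ = 4.36 × 60000 = 261600 W.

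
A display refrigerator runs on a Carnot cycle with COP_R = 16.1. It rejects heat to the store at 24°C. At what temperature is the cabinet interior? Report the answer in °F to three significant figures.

43.9 °F

For a Carnot refrigerator COP_R = T_C/(T_H − T_C), so T_C = COP·T_H/(1 + COP).
With T_H = 297.15 K, T_C = 16.1 × 297.15/17.10 = 279.77 K.
Converting, 279.77 K = 43.92°F.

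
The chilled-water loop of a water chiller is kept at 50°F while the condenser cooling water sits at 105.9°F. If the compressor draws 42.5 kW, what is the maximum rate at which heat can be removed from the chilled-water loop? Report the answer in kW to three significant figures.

In absolute terms T_C = 283.15 K and T_H = 314.21 K, so ΔT = 31.06 K.
COP_Carnot = T_C/ΔT = 283.15/31.06 = 9.118.
Q̇_max = COP_Carnot × Ẇ = 9.118 × 42.50 kW = 387.5 kW.

387 kW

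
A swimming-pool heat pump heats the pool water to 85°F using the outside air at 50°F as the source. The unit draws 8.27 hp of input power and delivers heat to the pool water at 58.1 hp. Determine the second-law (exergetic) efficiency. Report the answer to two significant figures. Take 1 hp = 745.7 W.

COP_actual = Q̇_H/Ẇ = 58.10/8.270 = 7.025.
In absolute terms T_C = 283.15 K and T_H = 302.59 K, so ΔT = 19.44 K.
COP_Carnot = T_H/ΔT = 302.59/19.44 = 15.56.
η_II = COP_actual/COP_Carnot = 7.025/15.56 = 0.4514.

0.45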